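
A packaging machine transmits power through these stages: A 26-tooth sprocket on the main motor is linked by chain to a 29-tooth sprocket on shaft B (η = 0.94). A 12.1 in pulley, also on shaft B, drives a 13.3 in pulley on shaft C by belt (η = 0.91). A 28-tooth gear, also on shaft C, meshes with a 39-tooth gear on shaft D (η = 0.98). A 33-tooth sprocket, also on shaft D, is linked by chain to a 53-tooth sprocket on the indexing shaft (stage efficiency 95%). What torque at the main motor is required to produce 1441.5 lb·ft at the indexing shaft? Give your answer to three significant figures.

Overall ratio R = 1.1154 × 1.0992 × 1.3929 × 1.6061 = 2.7426; overall efficiency η = 0.94 × 0.91 × 0.98 × 0.95 = 0.7964.
Input torque = output torque / (R × η) = 1441.5 / (2.7426 × 0.7964) = 659.99 lb·ft.

660 lb·ft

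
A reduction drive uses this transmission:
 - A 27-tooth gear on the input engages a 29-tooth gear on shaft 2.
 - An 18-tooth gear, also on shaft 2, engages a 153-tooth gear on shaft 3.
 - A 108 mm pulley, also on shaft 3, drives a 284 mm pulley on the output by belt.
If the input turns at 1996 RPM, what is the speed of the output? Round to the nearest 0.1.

gear mesh 29/27 = 1.0741 → 1996/1.0741 = 1858.3 RPM
gear mesh 153/18 = 8.5 → 1858.3/8.5 = 218.63 RPM
belt 284/108 = 2.6296 → 218.63/2.6296 = 83.141 RPM

83.1 RPM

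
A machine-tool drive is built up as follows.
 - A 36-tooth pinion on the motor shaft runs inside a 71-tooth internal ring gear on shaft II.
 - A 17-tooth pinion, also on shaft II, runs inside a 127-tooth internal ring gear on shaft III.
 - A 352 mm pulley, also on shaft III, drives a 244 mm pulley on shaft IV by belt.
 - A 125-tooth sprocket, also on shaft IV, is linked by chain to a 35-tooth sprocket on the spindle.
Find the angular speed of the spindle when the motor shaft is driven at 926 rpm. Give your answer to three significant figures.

324 rpm

Internal gear: ratio = 71/36 = 1.9722, so shaft II turns at 926 / 1.9722 = 469.52 rpm.
Internal gear: ratio = 127/17 = 7.4706, so shaft III turns at 469.52 / 7.4706 = 62.849 rpm.
Belt: ratio = 244/352 = 0.69318, so shaft IV turns at 62.849 / 0.69318 = 90.668 rpm.
Chain: ratio = 35/125 = 0.28, so the spindle turns at 90.668 / 0.28 = 323.81 rpm.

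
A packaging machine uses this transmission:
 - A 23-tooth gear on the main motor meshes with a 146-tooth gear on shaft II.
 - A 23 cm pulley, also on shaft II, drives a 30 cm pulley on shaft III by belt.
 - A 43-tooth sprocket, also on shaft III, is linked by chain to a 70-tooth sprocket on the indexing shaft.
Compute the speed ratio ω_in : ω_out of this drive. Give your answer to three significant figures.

Each stage contributes driven/driver: gear mesh 146/23 = 6.3478, belt 30/23 = 1.3043, chain 70/43 = 1.6279.
Overall: 6.3478 × 1.3043 × 1.6279 = 13.479.

13.5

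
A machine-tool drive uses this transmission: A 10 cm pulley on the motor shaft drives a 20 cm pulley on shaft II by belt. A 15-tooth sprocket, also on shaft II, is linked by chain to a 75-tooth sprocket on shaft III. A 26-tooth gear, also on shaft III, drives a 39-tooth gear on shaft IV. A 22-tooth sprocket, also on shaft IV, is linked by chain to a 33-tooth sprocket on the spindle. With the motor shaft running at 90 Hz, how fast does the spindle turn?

the motor shaft → shaft II (belt, 20/10): 90 ÷ 2 = 45 Hz
shaft II → shaft III (chain, 75/15): 45 ÷ 5 = 9 Hz
shaft III → shaft IV (gear mesh, 39/26): 9 ÷ 1.5 = 6 Hz
shaft IV → the spindle (chain, 33/22): 6 ÷ 1.5 = 4 Hz

4 Hz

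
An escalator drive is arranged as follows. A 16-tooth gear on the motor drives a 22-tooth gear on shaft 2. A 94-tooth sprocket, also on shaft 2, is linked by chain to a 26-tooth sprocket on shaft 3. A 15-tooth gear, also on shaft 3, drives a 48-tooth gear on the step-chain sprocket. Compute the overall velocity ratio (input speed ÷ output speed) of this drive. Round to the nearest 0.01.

Each stage contributes driven/driver: gear mesh 22/16 = 1.375, chain 26/94 = 0.2766, gear mesh 48/15 = 3.2.
Overall: 1.375 × 0.2766 × 3.2 = 1.217.

1.22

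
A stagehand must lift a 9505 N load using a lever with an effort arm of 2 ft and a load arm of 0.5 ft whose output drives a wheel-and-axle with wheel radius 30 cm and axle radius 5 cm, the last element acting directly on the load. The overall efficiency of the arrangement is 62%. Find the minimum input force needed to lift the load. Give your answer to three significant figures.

Lever MA = effort arm / load arm = 2/0.5 = 4.
Wheel-and-axle MA = R/r = 30/5 = 6.
Combined ideal MA = 4 × 6 = 24.
Actual MA = 24 × 0.62 = 14.88.
Effort = load / actual MA = 9505 / 14.88 = 638.78 N.

639 N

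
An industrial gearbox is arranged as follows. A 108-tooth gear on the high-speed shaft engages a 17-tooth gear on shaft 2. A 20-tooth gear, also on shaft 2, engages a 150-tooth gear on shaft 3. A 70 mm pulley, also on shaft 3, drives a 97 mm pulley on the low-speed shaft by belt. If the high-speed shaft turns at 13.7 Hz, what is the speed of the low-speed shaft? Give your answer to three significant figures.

8.37 Hz

the high-speed shaft → shaft 2 (gear mesh, 17/108): 13.7 ÷ 0.15741 = 87.035 Hz
shaft 2 → shaft 3 (gear mesh, 150/20): 87.035 ÷ 7.5 = 11.605 Hz
shaft 3 → the low-speed shaft (belt, 97/70): 11.605 ÷ 1.3857 = 8.3745 Hz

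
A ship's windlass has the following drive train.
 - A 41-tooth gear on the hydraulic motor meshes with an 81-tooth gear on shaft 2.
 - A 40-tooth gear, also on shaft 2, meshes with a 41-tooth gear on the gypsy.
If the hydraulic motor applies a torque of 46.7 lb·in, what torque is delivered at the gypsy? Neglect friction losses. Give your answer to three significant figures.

After the gear mesh (81/41): 46.7 × 1.9756 = 92.261 lb·in
After the gear mesh (41/40): 92.261 × 1.025 = 94.567 lb·in

94.6 lb·in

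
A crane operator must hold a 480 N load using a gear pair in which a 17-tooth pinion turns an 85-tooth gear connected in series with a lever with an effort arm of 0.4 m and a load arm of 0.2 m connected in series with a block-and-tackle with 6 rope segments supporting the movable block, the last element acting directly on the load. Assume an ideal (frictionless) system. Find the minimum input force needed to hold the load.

8 N

Gear pair MA = 85/17 = 5.
Lever MA = effort arm / load arm = 0.4/0.2 = 2.
Block-and-tackle MA = number of supporting rope parts = 6.
Combined ideal MA = 5 × 2 × 6 = 60.
Effort = load / MA = 480 / 60 = 8 N.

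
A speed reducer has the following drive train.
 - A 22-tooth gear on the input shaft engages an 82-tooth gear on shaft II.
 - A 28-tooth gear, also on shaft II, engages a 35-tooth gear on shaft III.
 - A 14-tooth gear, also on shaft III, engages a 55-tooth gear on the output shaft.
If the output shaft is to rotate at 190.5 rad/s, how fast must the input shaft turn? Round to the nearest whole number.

3487 rad/s

Overall ratio R = 3.7273 × 1.25 × 3.9286 = 18.304.
Required input speed = output speed × R = 190.5 × 18.304 = 3486.8 rad/s.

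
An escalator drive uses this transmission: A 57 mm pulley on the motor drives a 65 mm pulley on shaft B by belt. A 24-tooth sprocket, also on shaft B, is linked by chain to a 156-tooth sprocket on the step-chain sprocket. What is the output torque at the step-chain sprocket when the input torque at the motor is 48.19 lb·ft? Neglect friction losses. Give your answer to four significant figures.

Belt: ratio = 65/57 = 1.1404; torque at shaft B = 48.19 × 1.1404 = 54.954 lb·ft.
Chain: ratio = 156/24 = 6.5; torque at the step-chain sprocket = 54.954 × 6.5 = 357.2 lb·ft.

357.2 lb·ft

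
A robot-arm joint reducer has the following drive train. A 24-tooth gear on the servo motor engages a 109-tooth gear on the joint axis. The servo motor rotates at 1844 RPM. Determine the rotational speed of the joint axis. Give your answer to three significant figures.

Gear mesh: ratio = 109/24 = 4.5417, so the joint axis turns at 1844 / 4.5417 = 406.02 RPM.

406 RPM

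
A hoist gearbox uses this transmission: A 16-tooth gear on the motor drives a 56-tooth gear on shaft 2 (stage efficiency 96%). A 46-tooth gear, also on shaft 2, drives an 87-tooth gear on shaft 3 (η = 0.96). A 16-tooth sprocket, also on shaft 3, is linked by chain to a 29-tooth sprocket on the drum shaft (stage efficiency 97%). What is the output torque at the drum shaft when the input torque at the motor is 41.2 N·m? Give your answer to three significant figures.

442 N·m

After the gear mesh (56/16): 41.2 × 3.5 × 0.96 = 138.43 N·m
After the gear mesh (87/46): 138.43 × 1.8913 × 0.96 = 251.34 N·m
After the chain (29/16): 251.34 × 1.8125 × 0.97 = 441.89 N·m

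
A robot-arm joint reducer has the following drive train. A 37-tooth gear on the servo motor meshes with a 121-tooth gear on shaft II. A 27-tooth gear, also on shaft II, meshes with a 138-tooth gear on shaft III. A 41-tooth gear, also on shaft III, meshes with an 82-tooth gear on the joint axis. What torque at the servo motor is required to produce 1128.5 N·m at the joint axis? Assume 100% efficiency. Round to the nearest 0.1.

Overall ratio R = 3.2703 × 5.1111 × 2 = 33.429.
Input torque = output torque / R = 1128.5 / 33.429 = 33.758 N·m.

33.8 N·m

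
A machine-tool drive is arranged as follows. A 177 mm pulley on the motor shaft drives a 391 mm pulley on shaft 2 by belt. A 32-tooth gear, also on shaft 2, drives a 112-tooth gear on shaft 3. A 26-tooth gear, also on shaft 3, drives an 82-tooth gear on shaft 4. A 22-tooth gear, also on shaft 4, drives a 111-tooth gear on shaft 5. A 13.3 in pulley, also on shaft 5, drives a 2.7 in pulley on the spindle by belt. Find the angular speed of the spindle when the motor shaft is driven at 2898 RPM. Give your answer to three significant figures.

116 RPM

belt 391/177 = 2.209 → 2898/2.209 = 1311.9 RPM
gear mesh 112/32 = 3.5 → 1311.9/3.5 = 374.82 RPM
gear mesh 82/26 = 3.1538 → 374.82/3.1538 = 118.85 RPM
gear mesh 111/22 = 5.0455 → 118.85/5.0455 = 23.555 RPM
belt 2.7/13.3 = 0.20301 → 23.555/0.20301 = 116.03 RPM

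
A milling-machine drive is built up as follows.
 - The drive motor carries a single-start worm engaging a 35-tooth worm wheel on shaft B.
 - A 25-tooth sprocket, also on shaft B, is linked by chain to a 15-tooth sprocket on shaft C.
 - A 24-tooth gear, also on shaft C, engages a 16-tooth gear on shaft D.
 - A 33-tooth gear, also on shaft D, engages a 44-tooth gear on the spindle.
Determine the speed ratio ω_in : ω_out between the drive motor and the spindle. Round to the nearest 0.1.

Each stage contributes driven/driver: worm 35/1 = 35, chain 15/25 = 0.6, gear mesh 16/24 = 0.66667, gear mesh 44/33 = 1.3333.
Overall: 35 × 0.6 × 0.66667 × 1.3333 = 18.667.

18.7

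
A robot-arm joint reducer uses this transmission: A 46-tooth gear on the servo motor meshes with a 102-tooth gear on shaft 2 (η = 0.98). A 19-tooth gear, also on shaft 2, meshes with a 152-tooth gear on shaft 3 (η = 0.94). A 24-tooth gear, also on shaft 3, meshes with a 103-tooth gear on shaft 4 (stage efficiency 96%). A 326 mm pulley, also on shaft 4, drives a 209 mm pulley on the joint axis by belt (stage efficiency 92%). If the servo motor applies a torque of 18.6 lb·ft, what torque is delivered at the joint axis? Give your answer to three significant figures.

After the gear mesh (102/46): 18.6 × 2.2174 × 0.98 = 40.419 lb·ft
After the gear mesh (152/19): 40.419 × 8 × 0.94 = 303.95 lb·ft
After the gear mesh (103/24): 303.95 × 4.2917 × 0.96 = 1252.3 lb·ft
After the belt (209/326): 1252.3 × 0.6411 × 0.92 = 738.61 lb·ft

739 lb·ft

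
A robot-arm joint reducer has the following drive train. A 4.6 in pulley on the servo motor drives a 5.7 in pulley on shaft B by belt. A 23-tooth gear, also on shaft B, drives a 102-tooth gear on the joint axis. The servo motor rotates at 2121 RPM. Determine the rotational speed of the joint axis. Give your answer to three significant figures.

Belt: ratio = 5.7/4.6 = 1.2391, so shaft B turns at 2121 / 1.2391 = 1711.7 RPM.
Gear mesh: ratio = 102/23 = 4.4348, so the joint axis turns at 1711.7 / 4.4348 = 385.97 RPM.

386 RPM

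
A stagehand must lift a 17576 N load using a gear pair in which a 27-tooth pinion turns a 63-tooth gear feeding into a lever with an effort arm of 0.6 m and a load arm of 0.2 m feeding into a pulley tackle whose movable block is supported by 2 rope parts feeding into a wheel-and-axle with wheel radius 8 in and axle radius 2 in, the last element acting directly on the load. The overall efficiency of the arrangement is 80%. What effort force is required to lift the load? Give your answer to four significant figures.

Gear pair MA = 63/27 = 2.3333.
Lever MA = effort arm / load arm = 0.6/0.2 = 3.
Block-and-tackle MA = number of supporting rope parts = 2.
Wheel-and-axle MA = R/r = 8/2 = 4.
Combined ideal MA = 2.3333 × 3 × 2 × 4 = 56.
Actual MA = 56 × 0.80 = 44.8.
Effort = load / actual MA = 17576 / 44.8 = 392.32 N.

392.3 N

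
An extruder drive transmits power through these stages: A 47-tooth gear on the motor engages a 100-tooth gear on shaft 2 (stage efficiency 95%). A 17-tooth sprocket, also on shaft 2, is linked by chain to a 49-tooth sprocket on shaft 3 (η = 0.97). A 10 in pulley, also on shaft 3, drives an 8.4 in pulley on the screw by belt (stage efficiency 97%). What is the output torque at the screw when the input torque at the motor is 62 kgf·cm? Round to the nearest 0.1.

gear mesh 100/47 = 2.1277 → τ = 62·2.1277·0.95 = 125.32 kgf·cm
chain 49/17 = 2.8824 → τ = 125.32·2.8824·0.97 = 350.38 kgf·cm
belt 8.4/10 = 0.84 → τ = 350.38·0.84·0.97 = 285.49 kgf·cm

285.5 kgf·cm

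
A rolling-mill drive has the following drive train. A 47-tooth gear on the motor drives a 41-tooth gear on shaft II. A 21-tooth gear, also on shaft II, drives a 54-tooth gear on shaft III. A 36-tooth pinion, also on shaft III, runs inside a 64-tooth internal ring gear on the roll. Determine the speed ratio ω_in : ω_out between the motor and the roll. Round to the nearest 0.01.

Each stage contributes driven/driver: gear mesh 41/47 = 0.87234, gear mesh 54/21 = 2.5714, internal gear 64/36 = 1.7778.
Overall: 0.87234 × 2.5714 × 1.7778 = 3.9878.

3.99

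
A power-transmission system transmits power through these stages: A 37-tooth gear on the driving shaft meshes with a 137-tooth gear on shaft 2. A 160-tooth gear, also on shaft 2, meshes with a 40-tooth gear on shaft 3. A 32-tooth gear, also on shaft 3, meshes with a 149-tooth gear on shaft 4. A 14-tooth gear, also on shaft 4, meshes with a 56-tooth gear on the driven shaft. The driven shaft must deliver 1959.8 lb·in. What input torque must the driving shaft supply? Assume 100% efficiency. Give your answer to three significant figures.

114 lb·in

Overall ratio R = 3.7027 × 0.25 × 4.6562 × 4 = 17.241.
Input torque = output torque / R = 1959.8 / 17.241 = 113.67 lb·in.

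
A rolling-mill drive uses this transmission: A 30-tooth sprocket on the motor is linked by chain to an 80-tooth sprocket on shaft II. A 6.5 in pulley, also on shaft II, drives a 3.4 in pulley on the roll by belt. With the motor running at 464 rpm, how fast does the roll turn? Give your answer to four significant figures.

332.6 rpm

chain 80/30 = 2.6667 → 464/2.6667 = 174 rpm
belt 3.4/6.5 = 0.52308 → 174/0.52308 = 332.65 rpm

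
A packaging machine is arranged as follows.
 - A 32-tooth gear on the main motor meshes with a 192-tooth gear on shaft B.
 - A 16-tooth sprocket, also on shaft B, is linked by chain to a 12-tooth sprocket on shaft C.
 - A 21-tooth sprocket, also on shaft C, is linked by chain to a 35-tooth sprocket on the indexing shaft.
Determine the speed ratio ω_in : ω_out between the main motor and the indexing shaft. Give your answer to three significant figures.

7.50

Each stage contributes driven/driver: gear mesh 192/32 = 6, chain 12/16 = 0.75, chain 35/21 = 1.6667.
Overall: 6 × 0.75 × 1.6667 = 7.5.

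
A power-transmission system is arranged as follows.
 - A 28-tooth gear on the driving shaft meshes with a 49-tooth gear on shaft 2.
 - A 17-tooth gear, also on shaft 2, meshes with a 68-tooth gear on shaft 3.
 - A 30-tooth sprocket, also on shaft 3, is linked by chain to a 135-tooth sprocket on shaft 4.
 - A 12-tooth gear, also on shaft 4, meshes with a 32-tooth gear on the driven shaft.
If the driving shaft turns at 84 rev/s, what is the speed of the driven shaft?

1 rev/s

gear mesh 49/28 = 1.75 → 84/1.75 = 48 rev/s
gear mesh 68/17 = 4 → 48/4 = 12 rev/s
chain 135/30 = 4.5 → 12/4.5 = 2.6667 rev/s
gear mesh 32/12 = 2.6667 → 2.6667/2.6667 = 1 rev/s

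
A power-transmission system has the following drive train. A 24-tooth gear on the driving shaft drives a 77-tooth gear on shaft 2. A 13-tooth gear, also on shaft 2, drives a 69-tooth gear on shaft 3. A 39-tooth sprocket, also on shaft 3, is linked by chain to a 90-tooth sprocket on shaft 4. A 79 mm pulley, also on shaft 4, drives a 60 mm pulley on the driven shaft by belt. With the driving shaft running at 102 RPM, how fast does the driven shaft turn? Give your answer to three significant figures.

3.42 RPM

Gear mesh: ratio = 77/24 = 3.2083, so shaft 2 turns at 102 / 3.2083 = 31.792 RPM.
Gear mesh: ratio = 69/13 = 5.3077, so shaft 3 turns at 31.792 / 5.3077 = 5.9898 RPM.
Chain: ratio = 90/39 = 2.3077, so shaft 4 turns at 5.9898 / 2.3077 = 2.5956 RPM.
Belt: ratio = 60/79 = 0.75949, so the driven shaft turns at 2.5956 / 0.75949 = 3.4175 RPM.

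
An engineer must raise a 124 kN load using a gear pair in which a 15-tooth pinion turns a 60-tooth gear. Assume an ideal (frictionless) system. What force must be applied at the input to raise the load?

Gear pair MA = 60/15 = 4.
Effort = load / MA = 124 / 4 = 31 kN.

31 kN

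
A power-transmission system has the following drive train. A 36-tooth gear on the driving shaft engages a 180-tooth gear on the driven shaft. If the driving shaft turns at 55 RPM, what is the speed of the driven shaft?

gear mesh 180/36 = 5 → 55/5 = 11 RPM

11 RPM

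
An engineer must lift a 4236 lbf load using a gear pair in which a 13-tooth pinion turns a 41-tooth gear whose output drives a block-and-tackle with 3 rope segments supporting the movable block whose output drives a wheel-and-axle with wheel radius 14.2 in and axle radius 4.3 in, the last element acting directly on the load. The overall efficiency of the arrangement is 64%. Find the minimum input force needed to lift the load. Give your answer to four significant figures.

Gear pair MA = 41/13 = 3.1538.
Block-and-tackle MA = number of supporting rope parts = 3.
Wheel-and-axle MA = R/r = 14.2/4.3 = 3.3023.
Combined ideal MA = 3.1538 × 3 × 3.3023 = 31.245.
Actual MA = 31.245 × 0.64 = 19.997.
Effort = load / actual MA = 4236 / 19.997 = 211.83 lbf.

211.8 lbf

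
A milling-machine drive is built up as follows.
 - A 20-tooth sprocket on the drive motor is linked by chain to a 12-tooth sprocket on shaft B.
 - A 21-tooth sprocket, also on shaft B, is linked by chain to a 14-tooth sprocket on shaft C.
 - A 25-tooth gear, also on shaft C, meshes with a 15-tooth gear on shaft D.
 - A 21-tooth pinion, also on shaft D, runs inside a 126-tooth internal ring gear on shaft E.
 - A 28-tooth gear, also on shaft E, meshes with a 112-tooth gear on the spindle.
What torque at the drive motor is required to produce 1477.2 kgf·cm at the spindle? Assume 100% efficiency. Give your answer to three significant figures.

Overall ratio R = 0.6 × 0.66667 × 0.6 × 6 × 4 = 5.76.
Input torque = output torque / R = 1477.2 / 5.76 = 256.46 kgf·cm.

256 kgf·cm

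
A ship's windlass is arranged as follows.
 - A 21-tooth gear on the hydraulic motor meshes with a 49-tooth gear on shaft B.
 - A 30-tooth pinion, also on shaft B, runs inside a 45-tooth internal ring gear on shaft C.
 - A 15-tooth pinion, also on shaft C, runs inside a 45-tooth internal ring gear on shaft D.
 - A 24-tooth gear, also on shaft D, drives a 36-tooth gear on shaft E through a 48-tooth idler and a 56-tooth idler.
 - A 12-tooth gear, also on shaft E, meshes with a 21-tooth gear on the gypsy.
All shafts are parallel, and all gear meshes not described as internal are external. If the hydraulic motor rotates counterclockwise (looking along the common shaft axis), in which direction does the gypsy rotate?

clockwise

the hydraulic motor → shaft B: external mesh, 1 reversal → CW.
shaft B → shaft C: internal mesh, same direction → CW.
shaft C → shaft D: internal mesh, same direction → CW.
shaft D → shaft E: driver → idler → idler → driven is 3 external meshes, 3 reversals → CCW.
shaft E → the gypsy: external mesh, 1 reversal → CW.
5 reversals in total — an odd number — so the gypsy turns opposite to the hydraulic motor.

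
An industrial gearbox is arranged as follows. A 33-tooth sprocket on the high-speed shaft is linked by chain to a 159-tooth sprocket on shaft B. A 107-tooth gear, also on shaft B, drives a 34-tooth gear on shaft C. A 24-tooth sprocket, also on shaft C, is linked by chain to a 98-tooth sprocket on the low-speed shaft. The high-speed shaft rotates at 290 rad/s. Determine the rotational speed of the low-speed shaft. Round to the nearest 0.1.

46.4 rad/s

Chain: ratio = 159/33 = 4.8182, so shaft B turns at 290 / 4.8182 = 60.189 rad/s.
Gear mesh: ratio = 34/107 = 0.31776, so shaft C turns at 60.189 / 0.31776 = 189.42 rad/s.
Chain: ratio = 98/24 = 4.0833, so the low-speed shaft turns at 189.42 / 4.0833 = 46.388 rad/s.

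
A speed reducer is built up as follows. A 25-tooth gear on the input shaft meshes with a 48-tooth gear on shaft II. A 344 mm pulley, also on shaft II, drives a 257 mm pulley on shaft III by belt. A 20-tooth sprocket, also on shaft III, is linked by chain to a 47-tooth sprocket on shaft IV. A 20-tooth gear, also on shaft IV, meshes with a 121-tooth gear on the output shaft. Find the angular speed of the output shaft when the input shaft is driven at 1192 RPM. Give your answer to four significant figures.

Gear mesh: ratio = 48/25 = 1.92, so shaft II turns at 1192 / 1.92 = 620.83 RPM.
Belt: ratio = 257/344 = 0.74709, so shaft III turns at 620.83 / 0.74709 = 831 RPM.
Chain: ratio = 47/20 = 2.35, so shaft IV turns at 831 / 2.35 = 353.62 RPM.
Gear mesh: ratio = 121/20 = 6.05, so the output shaft turns at 353.62 / 6.05 = 58.449 RPM.

58.45 RPM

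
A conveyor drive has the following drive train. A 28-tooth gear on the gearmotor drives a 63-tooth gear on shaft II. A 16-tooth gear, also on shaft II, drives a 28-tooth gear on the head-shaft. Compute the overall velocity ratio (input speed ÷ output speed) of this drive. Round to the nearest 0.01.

Each stage contributes driven/driver: gear mesh 63/28 = 2.25, gear mesh 28/16 = 1.75.
Overall: 2.25 × 1.75 = 3.9375.

3.94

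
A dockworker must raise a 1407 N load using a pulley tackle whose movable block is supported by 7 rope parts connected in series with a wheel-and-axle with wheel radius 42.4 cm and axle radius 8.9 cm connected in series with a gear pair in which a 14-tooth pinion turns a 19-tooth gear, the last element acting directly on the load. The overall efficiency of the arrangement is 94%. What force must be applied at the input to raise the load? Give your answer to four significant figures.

Block-and-tackle MA = number of supporting rope parts = 7.
Wheel-and-axle MA = R/r = 42.4/8.9 = 4.764.
Gear pair MA = 19/14 = 1.3571.
Combined ideal MA = 7 × 4.764 × 1.3571 = 45.258.
Actual MA = 45.258 × 0.94 = 42.543.
Effort = load / actual MA = 1407 / 42.543 = 33.072 N.

33.07 N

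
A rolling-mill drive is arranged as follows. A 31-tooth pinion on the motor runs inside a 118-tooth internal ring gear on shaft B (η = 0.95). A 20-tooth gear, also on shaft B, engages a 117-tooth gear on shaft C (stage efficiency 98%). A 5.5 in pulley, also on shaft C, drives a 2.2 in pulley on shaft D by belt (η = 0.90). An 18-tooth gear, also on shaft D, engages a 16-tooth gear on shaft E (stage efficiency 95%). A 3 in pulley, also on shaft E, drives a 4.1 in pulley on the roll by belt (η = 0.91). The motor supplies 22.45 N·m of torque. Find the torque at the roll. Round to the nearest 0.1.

internal gear 118/31 = 3.8065 → τ = 22.45·3.8065·0.95 = 81.182 N·m
gear mesh 117/20 = 5.85 → τ = 81.182·5.85·0.98 = 465.42 N·m
belt 2.2/5.5 = 0.4 → τ = 465.42·0.4·0.90 = 167.55 N·m
gear mesh 16/18 = 0.88889 → τ = 167.55·0.88889·0.95 = 141.49 N·m
belt 4.1/3 = 1.3667 → τ = 141.49·1.3667·0.91 = 175.96 N·m

176.0 N·m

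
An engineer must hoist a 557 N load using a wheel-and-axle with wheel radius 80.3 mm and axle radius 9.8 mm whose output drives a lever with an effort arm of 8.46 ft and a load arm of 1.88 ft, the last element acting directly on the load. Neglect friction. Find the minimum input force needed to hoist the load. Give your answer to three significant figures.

Wheel-and-axle MA = R/r = 80.3/9.8 = 8.1939.
Lever MA = effort arm / load arm = 8.46/1.88 = 4.5.
Combined ideal MA = 8.1939 × 4.5 = 36.872.
Effort = load / MA = 557 / 36.872 = 15.106 N.

15.1 N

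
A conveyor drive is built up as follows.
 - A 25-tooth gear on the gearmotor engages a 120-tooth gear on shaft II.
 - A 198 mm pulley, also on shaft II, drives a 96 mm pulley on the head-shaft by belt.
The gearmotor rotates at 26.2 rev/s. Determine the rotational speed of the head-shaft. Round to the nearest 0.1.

gear mesh 120/25 = 4.8 → 26.2/4.8 = 5.4583 rev/s
belt 96/198 = 0.48485 → 5.4583/0.48485 = 11.258 rev/s

11.3 rev/s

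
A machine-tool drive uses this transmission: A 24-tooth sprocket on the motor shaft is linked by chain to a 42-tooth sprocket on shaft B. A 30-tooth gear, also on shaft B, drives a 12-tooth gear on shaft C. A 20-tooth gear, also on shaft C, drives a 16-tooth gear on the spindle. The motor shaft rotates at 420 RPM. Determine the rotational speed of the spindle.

750 RPM

Chain: ratio = 42/24 = 1.75, so shaft B turns at 420 / 1.75 = 240 RPM.
Gear mesh: ratio = 12/30 = 0.4, so shaft C turns at 240 / 0.4 = 600 RPM.
Gear mesh: ratio = 16/20 = 0.8, so the spindle turns at 600 / 0.8 = 750 RPM.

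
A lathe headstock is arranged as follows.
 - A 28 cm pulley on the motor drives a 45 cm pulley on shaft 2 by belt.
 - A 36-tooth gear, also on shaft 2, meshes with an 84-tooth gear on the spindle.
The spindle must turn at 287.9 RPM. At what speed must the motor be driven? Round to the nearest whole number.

Overall ratio R = 1.6071 × 2.3333 = 3.75.
Required input speed = output speed × R = 287.9 × 3.75 = 1079.6 RPM.

1080 RPM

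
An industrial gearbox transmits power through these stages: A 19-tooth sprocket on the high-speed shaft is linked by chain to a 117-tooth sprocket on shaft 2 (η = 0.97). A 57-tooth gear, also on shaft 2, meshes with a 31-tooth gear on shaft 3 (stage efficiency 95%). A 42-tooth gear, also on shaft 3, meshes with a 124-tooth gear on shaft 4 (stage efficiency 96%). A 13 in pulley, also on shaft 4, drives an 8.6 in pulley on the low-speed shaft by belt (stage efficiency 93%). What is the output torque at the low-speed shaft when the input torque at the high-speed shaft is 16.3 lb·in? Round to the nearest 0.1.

After the chain (117/19): 16.3 × 6.1579 × 0.97 = 97.362 lb·in
After the gear mesh (31/57): 97.362 × 0.54386 × 0.95 = 50.304 lb·in
After the gear mesh (124/42): 50.304 × 2.9524 × 0.96 = 142.58 lb·in
After the belt (8.6/13): 142.58 × 0.66154 × 0.93 = 87.717 lb·in

87.7 lb·in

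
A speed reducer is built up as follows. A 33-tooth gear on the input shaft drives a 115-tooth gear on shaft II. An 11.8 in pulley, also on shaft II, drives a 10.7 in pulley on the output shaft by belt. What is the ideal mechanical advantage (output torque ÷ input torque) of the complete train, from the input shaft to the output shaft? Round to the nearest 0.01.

Each stage contributes driven/driver: gear mesh 115/33 = 3.4848, belt 10.7/11.8 = 0.90678.
Overall: 3.4848 × 0.90678 = 3.16.

3.16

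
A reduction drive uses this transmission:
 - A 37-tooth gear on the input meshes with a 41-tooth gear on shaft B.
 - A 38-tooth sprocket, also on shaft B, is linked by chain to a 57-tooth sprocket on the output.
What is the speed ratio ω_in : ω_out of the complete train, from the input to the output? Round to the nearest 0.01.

1.66

Each stage contributes driven/driver: gear mesh 41/37 = 1.1081, chain 57/38 = 1.5.
Overall: 1.1081 × 1.5 = 1.6622.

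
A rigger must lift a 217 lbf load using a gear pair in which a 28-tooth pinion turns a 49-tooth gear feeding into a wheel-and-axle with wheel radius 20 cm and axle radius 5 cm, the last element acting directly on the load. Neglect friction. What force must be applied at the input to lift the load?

Gear pair MA = 49/28 = 1.75.
Wheel-and-axle MA = R/r = 20/5 = 4.
Combined ideal MA = 1.75 × 4 = 7.
Effort = load / MA = 217 / 7 = 31 lbf.

31 lbf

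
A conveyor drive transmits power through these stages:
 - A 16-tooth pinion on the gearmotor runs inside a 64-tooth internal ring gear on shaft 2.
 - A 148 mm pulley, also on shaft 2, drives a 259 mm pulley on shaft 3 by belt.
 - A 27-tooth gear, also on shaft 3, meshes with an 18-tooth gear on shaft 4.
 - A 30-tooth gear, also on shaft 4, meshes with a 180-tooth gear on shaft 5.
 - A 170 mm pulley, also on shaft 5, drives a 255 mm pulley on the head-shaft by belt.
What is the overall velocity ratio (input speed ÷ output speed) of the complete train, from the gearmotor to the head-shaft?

Each stage contributes driven/driver: internal gear 64/16 = 4, belt 259/148 = 1.75, gear mesh 18/27 = 0.66667, gear mesh 180/30 = 6, belt 255/170 = 1.5.
Overall: 4 × 1.75 × 0.66667 × 6 × 1.5 = 42.

42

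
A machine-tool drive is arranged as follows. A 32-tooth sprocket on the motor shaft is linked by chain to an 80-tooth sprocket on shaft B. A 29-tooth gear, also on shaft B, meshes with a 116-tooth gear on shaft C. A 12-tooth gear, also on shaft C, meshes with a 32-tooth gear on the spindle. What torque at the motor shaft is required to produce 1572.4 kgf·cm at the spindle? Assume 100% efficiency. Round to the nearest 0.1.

Overall ratio R = 2.5 × 4 × 2.6667 = 26.667.
Input torque = output torque / R = 1572.4 / 26.667 = 58.965 kgf·cm.

59.0 kgf·cm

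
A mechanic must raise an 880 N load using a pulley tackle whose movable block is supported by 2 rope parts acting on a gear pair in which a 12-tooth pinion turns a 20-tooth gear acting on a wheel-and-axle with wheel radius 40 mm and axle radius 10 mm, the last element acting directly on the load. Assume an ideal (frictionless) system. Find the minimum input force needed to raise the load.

Block-and-tackle MA = number of supporting rope parts = 2.
Gear pair MA = 20/12 = 1.6667.
Wheel-and-axle MA = R/r = 40/10 = 4.
Combined ideal MA = 2 × 1.6667 × 4 = 13.333.
Effort = load / MA = 880 / 13.333 = 66 N.

66 N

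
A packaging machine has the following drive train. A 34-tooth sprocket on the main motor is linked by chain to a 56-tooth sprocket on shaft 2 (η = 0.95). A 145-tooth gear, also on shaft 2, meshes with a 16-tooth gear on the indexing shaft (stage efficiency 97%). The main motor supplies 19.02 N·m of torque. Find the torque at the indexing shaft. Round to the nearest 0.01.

3.19 N·m

chain 56/34 = 1.6471 → τ = 19.02·1.6471·0.95 = 29.761 N·m
gear mesh 16/145 = 0.11034 → τ = 29.761·0.11034·0.97 = 3.1854 N·m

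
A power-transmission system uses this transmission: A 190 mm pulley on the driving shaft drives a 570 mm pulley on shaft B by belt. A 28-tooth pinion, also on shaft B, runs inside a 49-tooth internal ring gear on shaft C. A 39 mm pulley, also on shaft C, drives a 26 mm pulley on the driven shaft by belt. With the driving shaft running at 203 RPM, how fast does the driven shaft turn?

the driving shaft → shaft B (belt, 570/190): 203 ÷ 3 = 67.667 RPM
shaft B → shaft C (internal gear, 49/28): 67.667 ÷ 1.75 = 38.667 RPM
shaft C → the driven shaft (belt, 26/39): 38.667 ÷ 0.66667 = 58 RPM

58 RPM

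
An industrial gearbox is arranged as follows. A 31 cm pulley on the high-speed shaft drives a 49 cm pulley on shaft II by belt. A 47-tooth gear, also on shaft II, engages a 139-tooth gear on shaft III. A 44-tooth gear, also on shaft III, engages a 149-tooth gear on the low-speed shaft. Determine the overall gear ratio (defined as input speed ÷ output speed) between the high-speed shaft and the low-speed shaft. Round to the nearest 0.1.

15.8

Each stage contributes driven/driver: belt 49/31 = 1.5806, gear mesh 139/47 = 2.9574, gear mesh 149/44 = 3.3864.
Overall: 1.5806 × 2.9574 × 3.3864 = 15.83.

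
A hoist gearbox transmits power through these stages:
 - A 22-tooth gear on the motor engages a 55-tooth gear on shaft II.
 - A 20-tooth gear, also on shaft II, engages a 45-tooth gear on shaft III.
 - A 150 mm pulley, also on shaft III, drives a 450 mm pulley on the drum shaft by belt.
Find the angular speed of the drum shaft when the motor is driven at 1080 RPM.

64 RPM

Gear mesh: ratio = 55/22 = 2.5, so shaft II turns at 1080 / 2.5 = 432 RPM.
Gear mesh: ratio = 45/20 = 2.25, so shaft III turns at 432 / 2.25 = 192 RPM.
Belt: ratio = 450/150 = 3, so the drum shaft turns at 192 / 3 = 64 RPM.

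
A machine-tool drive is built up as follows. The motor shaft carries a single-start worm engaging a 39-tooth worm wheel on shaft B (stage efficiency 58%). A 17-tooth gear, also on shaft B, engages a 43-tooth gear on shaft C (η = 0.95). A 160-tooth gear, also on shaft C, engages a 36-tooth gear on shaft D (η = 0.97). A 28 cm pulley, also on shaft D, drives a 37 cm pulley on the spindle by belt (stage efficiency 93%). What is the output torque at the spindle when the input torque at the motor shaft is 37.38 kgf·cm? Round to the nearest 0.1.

Worm: ratio = 39/1 = 39; torque at shaft B = 37.38 × 39 × 0.58 = 845.54 kgf·cm.
Gear mesh: ratio = 43/17 = 2.5294; torque at shaft C = 845.54 × 2.5294 × 0.95 = 2031.8 kgf·cm.
Gear mesh: ratio = 36/160 = 0.225; torque at shaft D = 2031.8 × 0.225 × 0.97 = 443.43 kgf·cm.
Belt: ratio = 37/28 = 1.3214; torque at the spindle = 443.43 × 1.3214 × 0.93 = 544.95 kgf·cm.

544.9 kgf·cm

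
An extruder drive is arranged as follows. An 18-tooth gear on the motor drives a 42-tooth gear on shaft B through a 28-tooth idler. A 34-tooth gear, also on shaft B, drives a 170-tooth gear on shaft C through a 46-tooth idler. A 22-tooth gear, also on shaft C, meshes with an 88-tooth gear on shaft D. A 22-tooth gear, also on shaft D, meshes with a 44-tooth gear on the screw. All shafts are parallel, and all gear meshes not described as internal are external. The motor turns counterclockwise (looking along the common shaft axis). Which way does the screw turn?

the motor → shaft B: driver → idler → driven is 2 external meshes, 2 reversals → CCW.
shaft B → shaft C: driver → idler → driven is 2 external meshes, 2 reversals → CCW.
shaft C → shaft D: external mesh, 1 reversal → CW.
shaft D → the screw: external mesh, 1 reversal → CCW.
6 reversals in total — an even number — so the screw turns the same way as the motor.

counterclockwise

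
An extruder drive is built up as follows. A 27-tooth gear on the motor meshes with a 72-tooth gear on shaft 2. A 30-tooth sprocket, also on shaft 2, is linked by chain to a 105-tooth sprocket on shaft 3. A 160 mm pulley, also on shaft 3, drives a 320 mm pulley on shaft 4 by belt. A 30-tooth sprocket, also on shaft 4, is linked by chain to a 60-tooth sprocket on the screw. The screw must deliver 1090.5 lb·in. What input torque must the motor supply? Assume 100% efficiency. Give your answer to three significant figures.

29.2 lb·in

Overall ratio R = 2.6667 × 3.5 × 2 × 2 = 37.333.
Input torque = output torque / R = 1090.5 / 37.333 = 29.21 lb·in.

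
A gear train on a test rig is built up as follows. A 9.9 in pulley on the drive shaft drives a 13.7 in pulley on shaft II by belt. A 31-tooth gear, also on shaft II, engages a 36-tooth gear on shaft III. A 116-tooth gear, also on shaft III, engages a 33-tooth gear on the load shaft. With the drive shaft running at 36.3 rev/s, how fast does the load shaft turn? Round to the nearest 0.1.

the drive shaft → shaft II (belt, 13.7/9.9): 36.3 ÷ 1.3838 = 26.231 rev/s
shaft II → shaft III (gear mesh, 36/31): 26.231 ÷ 1.1613 = 22.588 rev/s
shaft III → the load shaft (gear mesh, 33/116): 22.588 ÷ 0.28448 = 79.401 rev/s

79.4 rev/s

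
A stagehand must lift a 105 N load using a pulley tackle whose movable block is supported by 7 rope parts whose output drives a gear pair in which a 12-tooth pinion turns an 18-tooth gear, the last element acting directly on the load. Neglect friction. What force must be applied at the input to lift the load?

10 N

Block-and-tackle MA = number of supporting rope parts = 7.
Gear pair MA = 18/12 = 1.5.
Combined ideal MA = 7 × 1.5 = 10.5.
Effort = load / MA = 105 / 10.5 = 10 N.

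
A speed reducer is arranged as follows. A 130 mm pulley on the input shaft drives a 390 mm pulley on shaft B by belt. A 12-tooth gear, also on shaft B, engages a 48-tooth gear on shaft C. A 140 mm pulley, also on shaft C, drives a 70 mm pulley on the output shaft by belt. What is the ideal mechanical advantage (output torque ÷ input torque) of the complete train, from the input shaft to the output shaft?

Each stage contributes driven/driver: belt 390/130 = 3, gear mesh 48/12 = 4, belt 70/140 = 0.5.
Overall: 3 × 4 × 0.5 = 6.

6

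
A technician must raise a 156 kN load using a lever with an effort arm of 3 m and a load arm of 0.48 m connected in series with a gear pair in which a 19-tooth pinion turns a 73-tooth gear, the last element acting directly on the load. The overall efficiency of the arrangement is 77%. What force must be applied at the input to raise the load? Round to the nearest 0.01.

8.44 kN

Lever MA = effort arm / load arm = 3/0.48 = 6.25.
Gear pair MA = 73/19 = 3.8421.
Combined ideal MA = 6.25 × 3.8421 = 24.013.
Actual MA = 24.013 × 0.77 = 18.49.
Effort = load / actual MA = 156 / 18.49 = 8.4369 kN.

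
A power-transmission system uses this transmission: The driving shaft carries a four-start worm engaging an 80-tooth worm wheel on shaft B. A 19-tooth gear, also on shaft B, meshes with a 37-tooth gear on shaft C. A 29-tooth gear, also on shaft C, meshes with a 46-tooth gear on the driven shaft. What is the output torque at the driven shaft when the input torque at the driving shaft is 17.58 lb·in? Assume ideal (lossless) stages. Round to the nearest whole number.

1086 lb·in

Worm: ratio = 80/4 = 20; torque at shaft B = 17.58 × 20 = 351.6 lb·in.
Gear mesh: ratio = 37/19 = 1.9474; torque at shaft C = 351.6 × 1.9474 = 684.69 lb·in.
Gear mesh: ratio = 46/29 = 1.5862; torque at the driven shaft = 684.69 × 1.5862 = 1086.1 lb·in.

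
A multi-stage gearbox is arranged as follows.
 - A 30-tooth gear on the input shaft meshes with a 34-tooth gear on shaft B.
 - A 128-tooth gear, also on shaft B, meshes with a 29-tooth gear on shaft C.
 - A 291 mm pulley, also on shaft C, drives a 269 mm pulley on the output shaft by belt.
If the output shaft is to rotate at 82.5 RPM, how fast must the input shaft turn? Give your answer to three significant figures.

Overall ratio R = 1.1333 × 0.22656 × 0.9244 = 0.23736.
Required input speed = output speed × R = 82.5 × 0.23736 = 19.582 RPM.

19.6 RPM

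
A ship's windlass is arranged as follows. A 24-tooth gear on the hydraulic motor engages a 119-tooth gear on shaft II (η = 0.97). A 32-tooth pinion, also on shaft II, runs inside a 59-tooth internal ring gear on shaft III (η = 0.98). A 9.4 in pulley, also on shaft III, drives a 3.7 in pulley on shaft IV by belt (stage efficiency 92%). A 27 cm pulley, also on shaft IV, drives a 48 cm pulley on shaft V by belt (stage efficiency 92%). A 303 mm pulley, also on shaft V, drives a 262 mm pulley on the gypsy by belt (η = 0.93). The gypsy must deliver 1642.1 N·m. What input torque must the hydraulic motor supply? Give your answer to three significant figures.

397 N·m

Overall ratio R = 4.9583 × 1.8438 × 0.39362 × 1.7778 × 0.86469 = 5.5316; overall efficiency η = 0.97 × 0.98 × 0.92 × 0.92 × 0.93 = 0.7483.
Input torque = output torque / (R × η) = 1642.1 / (5.5316 × 0.7483) = 396.73 N·m.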